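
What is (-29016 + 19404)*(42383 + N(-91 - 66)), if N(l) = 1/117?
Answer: -5296011216/13 ≈ -4.0739e+8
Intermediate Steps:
N(l) = 1/117
(-29016 + 19404)*(42383 + N(-91 - 66)) = (-29016 + 19404)*(42383 + 1/117) = -9612*4958812/117 = -5296011216/13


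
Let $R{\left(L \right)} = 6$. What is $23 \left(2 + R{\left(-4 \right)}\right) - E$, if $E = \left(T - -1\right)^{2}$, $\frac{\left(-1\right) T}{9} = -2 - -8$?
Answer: $-2625$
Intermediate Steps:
$T = -54$ ($T = - 9 \left(-2 - -8\right) = - 9 \left(-2 + 8\right) = \left(-9\right) 6 = -54$)
$E = 2809$ ($E = \left(-54 - -1\right)^{2} = \left(-54 + 1\right)^{2} = \left(-53\right)^{2} = 2809$)
$23 \left(2 + R{\left(-4 \right)}\right) - E = 23 \left(2 + 6\right) - 2809 = 23 \cdot 8 - 2809 = 184 - 2809 = -2625$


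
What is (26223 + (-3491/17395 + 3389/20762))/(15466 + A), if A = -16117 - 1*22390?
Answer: -1352936253469/1188767446370 ≈ -1.1381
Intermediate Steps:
A = -38507 (A = -16117 - 22390 = -38507)
(26223 + (-3491/17395 + 3389/20762))/(15466 + A) = (26223 + (-3491/17395 + 3389/20762))/(15466 - 38507) = (26223 + (-3491*1/17395 + 3389*(1/20762)))/(-23041) = (26223 + (-3491/17395 + 3389/20762))*(-1/23041) = (26223 - 1932641/51593570)*(-1/23041) = (1352936253469/51593570)*(-1/23041) = -1352936253469/1188767446370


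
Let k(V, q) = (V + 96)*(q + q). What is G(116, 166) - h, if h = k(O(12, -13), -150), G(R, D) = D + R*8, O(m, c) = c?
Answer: 25994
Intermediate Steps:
k(V, q) = 2*q*(96 + V) (k(V, q) = (96 + V)*(2*q) = 2*q*(96 + V))
G(R, D) = D + 8*R
h = -24900 (h = 2*(-150)*(96 - 13) = 2*(-150)*83 = -24900)
G(116, 166) - h = (166 + 8*116) - 1*(-24900) = (166 + 928) + 24900 = 1094 + 24900 = 25994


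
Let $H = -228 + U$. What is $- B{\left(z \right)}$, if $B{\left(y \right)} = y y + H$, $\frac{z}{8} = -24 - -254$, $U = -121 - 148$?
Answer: $-3385103$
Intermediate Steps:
$U = -269$ ($U = -121 - 148 = -269$)
$H = -497$ ($H = -228 - 269 = -497$)
$z = 1840$ ($z = 8 \left(-24 - -254\right) = 8 \left(-24 + 254\right) = 8 \cdot 230 = 1840$)
$B{\left(y \right)} = -497 + y^{2}$ ($B{\left(y \right)} = y y - 497 = y^{2} - 497 = -497 + y^{2}$)
$- B{\left(z \right)} = - (-497 + 1840^{2}) = - (-497 + 3385600) = \left(-1\right) 3385103 = -3385103$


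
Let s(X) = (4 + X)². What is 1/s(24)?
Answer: 1/784 ≈ 0.0012755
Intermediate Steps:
1/s(24) = 1/((4 + 24)²) = 1/(28²) = 1/784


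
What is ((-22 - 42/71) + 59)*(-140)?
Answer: -361900/71 ≈ -5097.2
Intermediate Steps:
((-22 - 42/71) + 59)*(-140) = (-1604/71 + 59)*(-140) = (2585/71)*(-140) = -361900/71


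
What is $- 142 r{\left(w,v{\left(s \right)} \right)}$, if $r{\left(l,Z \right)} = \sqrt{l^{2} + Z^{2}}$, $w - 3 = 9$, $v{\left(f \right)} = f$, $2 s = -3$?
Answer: $- 213 \sqrt{65} \approx -1717.3$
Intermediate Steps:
$s = - \frac{3}{2}$ ($s = \frac{1}{2} \left(-3\right) = - \frac{3}{2} \approx -1.5$)
$w = 12$ ($w = 3 + 9 = 12$)
$r{\left(l,Z \right)} = \sqrt{Z^{2} + l^{2}}$
$- 142 r{\left(w,v{\left(s \right)} \right)} = - 142 \sqrt{\left(- \frac{3}{2}\right)^{2} + 12^{2}} = - 142 \sqrt{\frac{9}{4} + 144} = - 142 \sqrt{\frac{585}{4}} = - 142 \frac{3 \sqrt{65}}{2} = - 213 \sqrt{65}$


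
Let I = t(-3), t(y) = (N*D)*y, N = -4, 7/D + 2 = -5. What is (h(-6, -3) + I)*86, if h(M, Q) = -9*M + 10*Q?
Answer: 1032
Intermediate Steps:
D = -1 (D = 7/(-2 - 5) = 7/(-7) = 7*(-⅐) = -1)
t(y) = 4*y (t(y) = (-4*(-1))*y = 4*y)
I = -12 (I = 4*(-3) = -12)
(h(-6, -3) + I)*86 = ((-9*(-6) + 10*(-3)) - 12)*86 = ((54 - 30) - 12)*86 = (24 - 12)*86 = 12*86 = 1032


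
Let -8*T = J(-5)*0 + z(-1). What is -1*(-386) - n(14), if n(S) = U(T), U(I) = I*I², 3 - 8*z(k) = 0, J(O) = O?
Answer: 101187611/262144 ≈ 386.00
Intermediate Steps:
z(k) = 3/8 (z(k) = 3/8 - ⅛*0 = 3/8 + 0 = 3/8)
T = -3/64 (T = -(-5*0 + 3/8)/8 = -(0 + 3/8)/8 = -⅛*3/8 = -3/64 ≈ -0.046875)
U(I) = I³
n(S) = -27/262144 (n(S) = (-3/64)³ = -27/262144)
-1*(-386) - n(14) = -1*(-386) - 1*(-27/262144) = 386 + 27/262144 = 101187611/262144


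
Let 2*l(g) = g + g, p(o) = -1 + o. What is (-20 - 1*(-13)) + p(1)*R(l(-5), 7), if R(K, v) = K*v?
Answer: -7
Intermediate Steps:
l(g) = g (l(g) = (g + g)/2 = (2*g)/2 = g)
(-20 - 1*(-13)) + p(1)*R(l(-5), 7) = (-20 - 1*(-13)) + (-1 + 1)*(-5*7) = (-20 + 13) + 0*(-35) = -7 + 0 = -7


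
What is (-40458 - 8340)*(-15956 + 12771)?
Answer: 155421630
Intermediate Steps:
(-40458 - 8340)*(-15956 + 12771) = -48798*(-3185) = 155421630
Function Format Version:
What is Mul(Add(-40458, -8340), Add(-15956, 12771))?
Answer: 155421630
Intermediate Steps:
Mul(Add(-40458, -8340), Add(-15956, 12771)) = Mul(-48798, -3185) = 155421630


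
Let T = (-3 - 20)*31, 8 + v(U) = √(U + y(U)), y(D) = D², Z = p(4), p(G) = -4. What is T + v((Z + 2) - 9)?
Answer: -721 + √110 ≈ -710.51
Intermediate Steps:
Z = -4
v(U) = -8 + √(U + U²)
T = -713 (T = -23*31 = -713)
T + v((Z + 2) - 9) = -713 + (-8 + √(((-4 + 2) - 9)*(1 + ((-4 + 2) - 9)))) = -713 + (-8 + √((-2 - 9)*(1 + (-2 - 9)))) = -713 + (-8 + √(-11*(1 - 11))) = -713 + (-8 + √(-11*(-10))) = -713 + (-8 + √110) = -721 + √110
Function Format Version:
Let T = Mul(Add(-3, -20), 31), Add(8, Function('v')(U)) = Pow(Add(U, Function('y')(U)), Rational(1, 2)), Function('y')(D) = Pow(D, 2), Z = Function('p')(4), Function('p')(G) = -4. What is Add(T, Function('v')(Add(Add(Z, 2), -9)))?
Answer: Add(-721, Pow(110, Rational(1, 2))) ≈ -710.51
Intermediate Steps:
Z = -4
Function('v')(U) = Add(-8, Pow(Add(U, Pow(U, 2)), Rational(1, 2)))
T = -713 (T = Mul(-23, 31) = -713)
Add(T, Function('v')(Add(Add(Z, 2), -9))) = Add(-713, Add(-8, Pow(Mul(Add(Add(-4, 2), -9), Add(1, Add(Add(-4, 2), -9))), Rational(1, 2)))) = Add(-713, Add(-8, Pow(Mul(Add(-2, -9), Add(1, Add(-2, -9))), Rational(1, 2)))) = Add(-713, Add(-8, Pow(Mul(-11, Add(1, -11)), Rational(1, 2)))) = Add(-713, Add(-8, Pow(Mul(-11, -10), Rational(1, 2)))) = Add(-713, Add(-8, Pow(110, Rational(1, 2)))) = Add(-721, Pow(110, Rational(1, 2)))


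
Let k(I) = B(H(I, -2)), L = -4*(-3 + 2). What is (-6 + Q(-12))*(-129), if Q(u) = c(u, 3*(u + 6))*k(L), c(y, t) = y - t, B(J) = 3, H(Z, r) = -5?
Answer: -1548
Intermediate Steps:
L = 4 (L = -4*(-1) = 4)
k(I) = 3
Q(u) = -54 - 6*u (Q(u) = (u - 3*(u + 6))*3 = (u - 3*(6 + u))*3 = (u - (18 + 3*u))*3 = (u + (-18 - 3*u))*3 = (-18 - 2*u)*3 = -54 - 6*u)
(-6 + Q(-12))*(-129) = (-6 + (-54 - 6*(-12)))*(-129) = (-6 + (-54 + 72))*(-129) = (-6 + 18)*(-129) = 12*(-129) = -1548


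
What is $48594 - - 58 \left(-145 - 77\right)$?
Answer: $35718$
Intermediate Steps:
$48594 - - 58 \left(-145 - 77\right) = 48594 - \left(-58\right) \left(-222\right) = 48594 - 12876 = 35718$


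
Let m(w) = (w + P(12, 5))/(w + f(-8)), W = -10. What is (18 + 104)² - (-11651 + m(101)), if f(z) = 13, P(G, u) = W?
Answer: 3024899/114 ≈ 26534.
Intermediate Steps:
P(G, u) = -10
m(w) = (-10 + w)/(13 + w) (m(w) = (w - 10)/(w + 13) = (-10 + w)/(13 + w))
(18 + 104)² - (-11651 + m(101)) = (18 + 104)² - (-11651 + (-10 + 101)/(13 + 101)) = 122² - (-11651 + 91/114) = 14884 - (-11651 + (1/114)*91) = 14884 - (-11651 + 91/114) = 14884 - 1*(-1328123/114) = 14884 + 1328123/114 = 3024899/114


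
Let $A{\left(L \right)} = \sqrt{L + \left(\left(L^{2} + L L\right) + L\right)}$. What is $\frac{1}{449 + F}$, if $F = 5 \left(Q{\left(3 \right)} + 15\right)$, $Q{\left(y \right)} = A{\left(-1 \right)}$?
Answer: $\frac{1}{524} \approx 0.0019084$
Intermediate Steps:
$A{\left(L \right)} = \sqrt{2 L + 2 L^{2}}$ ($A{\left(L \right)} = \sqrt{L + \left(\left(L^{2} + L^{2}\right) + L\right)} = \sqrt{L + \left(2 L^{2} + L\right)} = \sqrt{L + \left(L + 2 L^{2}\right)} = \sqrt{2 L + 2 L^{2}}$)
$Q{\left(y \right)} = 0$ ($Q{\left(y \right)} = \sqrt{2} \sqrt{- (1 - 1)} = \sqrt{2} \sqrt{\left(-1\right) 0} = \sqrt{2} \sqrt{0} = \sqrt{2} \cdot 0 = 0$)
$F = 75$ ($F = 5 \left(0 + 15\right) = 5 \cdot 15 = 75$)
$\frac{1}{449 + F} = \frac{1}{449 + 75} = \frac{1}{524}$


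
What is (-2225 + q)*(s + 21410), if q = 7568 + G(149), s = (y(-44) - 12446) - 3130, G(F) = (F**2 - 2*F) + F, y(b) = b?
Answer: 158617050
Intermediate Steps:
G(F) = F**2 - F
s = -15620 (s = (-44 - 12446) - 3130 = -12490 - 3130 = -15620)
q = 29620 (q = 7568 + 149*(-1 + 149) = 7568 + 149*148 = 7568 + 22052 = 29620)
(-2225 + q)*(s + 21410) = (-2225 + 29620)*(-15620 + 21410) = 27395*5790 = 158617050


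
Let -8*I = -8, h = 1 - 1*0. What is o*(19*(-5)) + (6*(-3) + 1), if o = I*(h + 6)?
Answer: -682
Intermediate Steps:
h = 1 (h = 1 + 0 = 1)
I = 1 (I = -⅛*(-8) = 1)
o = 7 (o = 1*(1 + 6) = 1*7 = 7)
o*(19*(-5)) + (6*(-3) + 1) = 7*(19*(-5)) + (6*(-3) + 1) = 7*(-95) + (-18 + 1) = -665 - 17 = -682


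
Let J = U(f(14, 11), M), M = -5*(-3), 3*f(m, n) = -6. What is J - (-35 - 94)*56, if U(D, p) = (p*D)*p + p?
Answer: 6789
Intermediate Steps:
f(m, n) = -2 (f(m, n) = (⅓)*(-6) = -2)
M = 15
U(D, p) = p + D*p² (U(D, p) = (D*p)*p + p = D*p² + p = p + D*p²)
J = -435 (J = 15*(1 - 2*15) = 15*(1 - 30) = 15*(-29) = -435)
J - (-35 - 94)*56 = -435 - (-35 - 94)*56 = -435 - (-129)*56 = -435 - 1*(-7224) = -435 + 7224 = 6789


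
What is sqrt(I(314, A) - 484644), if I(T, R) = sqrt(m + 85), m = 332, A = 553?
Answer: sqrt(-484644 + sqrt(417)) ≈ 696.15*I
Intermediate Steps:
I(T, R) = sqrt(417) (I(T, R) = sqrt(332 + 85) = sqrt(417))
sqrt(I(314, A) - 484644) = sqrt(sqrt(417) - 484644) = sqrt(-484644 + sqrt(417))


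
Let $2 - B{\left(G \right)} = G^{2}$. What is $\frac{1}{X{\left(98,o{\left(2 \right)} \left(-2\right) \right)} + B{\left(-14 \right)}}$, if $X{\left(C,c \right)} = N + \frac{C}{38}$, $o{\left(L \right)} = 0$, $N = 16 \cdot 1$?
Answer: $- \frac{19}{3333} \approx -0.0057006$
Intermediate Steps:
$N = 16$
$X{\left(C,c \right)} = 16 + \frac{C}{38}$
$B{\left(G \right)} = 2 - G^{2}$
$\frac{1}{X{\left(98,o{\left(2 \right)} \left(-2\right) \right)} + B{\left(-14 \right)}} = \frac{1}{\left(16 + \frac{1}{38} \cdot 98\right) + \left(2 - \left(-14\right)^{2}\right)} = \frac{1}{\left(16 + \frac{49}{19}\right) + \left(2 - 196\right)} = \frac{1}{\frac{353}{19} + \left(2 - 196\right)} = \frac{1}{\frac{353}{19} - 194} = \frac{1}{- \frac{3333}{19}} = - \frac{19}{3333}$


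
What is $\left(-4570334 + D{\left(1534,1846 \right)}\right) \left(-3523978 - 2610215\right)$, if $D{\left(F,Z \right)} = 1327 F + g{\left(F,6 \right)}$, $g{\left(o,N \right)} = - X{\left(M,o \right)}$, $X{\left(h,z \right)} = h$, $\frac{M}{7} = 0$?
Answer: $15548437144188$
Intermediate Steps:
$M = 0$ ($M = 7 \cdot 0 = 0$)
$g{\left(o,N \right)} = 0$ ($g{\left(o,N \right)} = \left(-1\right) 0 = 0$)
$D{\left(F,Z \right)} = 1327 F$ ($D{\left(F,Z \right)} = 1327 F + 0 = 1327 F$)
$\left(-4570334 + D{\left(1534,1846 \right)}\right) \left(-3523978 - 2610215\right) = \left(-4570334 + 1327 \cdot 1534\right) \left(-3523978 - 2610215\right) = \left(-4570334 + 2035618\right) \left(-6134193\right) = \left(-2534716\right) \left(-6134193\right) = 15548437144188$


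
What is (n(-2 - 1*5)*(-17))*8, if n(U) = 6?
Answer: -816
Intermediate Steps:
(n(-2 - 1*5)*(-17))*8 = (6*(-17))*8 = -102*8 = -816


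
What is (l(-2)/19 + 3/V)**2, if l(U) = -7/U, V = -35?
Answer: 17161/1768900 ≈ 0.0097015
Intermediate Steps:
(l(-2)/19 + 3/V)**2 = (-7/(-2)/19 + 3/(-35))**2 = (-7*(-1/2)*(1/19) + 3*(-1/35))**2 = ((7/2)*(1/19) - 3/35)**2 = (7/38 - 3/35)**2 = (131/1330)**2 = 17161/1768900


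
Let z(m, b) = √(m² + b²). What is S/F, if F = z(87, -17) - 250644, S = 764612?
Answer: -95822705064/31411203439 - 382306*√7858/31411203439 ≈ -3.0517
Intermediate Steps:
z(m, b) = √(b² + m²)
F = -250644 + √7858 (F = √((-17)² + 87²) - 250644 = √(289 + 7569) - 250644 = √7858 - 250644 = -250644 + √7858 ≈ -2.5056e+5)
S/F = 764612/(-250644 + √7858)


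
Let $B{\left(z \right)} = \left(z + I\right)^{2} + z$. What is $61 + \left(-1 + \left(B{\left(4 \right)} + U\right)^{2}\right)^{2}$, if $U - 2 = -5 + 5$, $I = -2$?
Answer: $9862$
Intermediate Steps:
$B{\left(z \right)} = z + \left(-2 + z\right)^{2}$ ($B{\left(z \right)} = \left(z - 2\right)^{2} + z = \left(-2 + z\right)^{2} + z = z + \left(-2 + z\right)^{2}$)
$U = 2$ ($U = 2 + \left(-5 + 5\right) = 2 + 0 = 2$)
$61 + \left(-1 + \left(B{\left(4 \right)} + U\right)^{2}\right)^{2} = 61 + \left(-1 + \left(\left(4 + \left(-2 + 4\right)^{2}\right) + 2\right)^{2}\right)^{2} = 61 + \left(-1 + \left(\left(4 + 2^{2}\right) + 2\right)^{2}\right)^{2} = 61 + \left(-1 + \left(\left(4 + 4\right) + 2\right)^{2}\right)^{2} = 61 + \left(-1 + \left(8 + 2\right)^{2}\right)^{2} = 61 + \left(-1 + 10^{2}\right)^{2} = 61 + \left(-1 + 100\right)^{2} = 61 + 99^{2} = 61 + 9801 = 9862$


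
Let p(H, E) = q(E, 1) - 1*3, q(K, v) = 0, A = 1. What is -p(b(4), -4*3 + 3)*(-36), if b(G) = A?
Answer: -108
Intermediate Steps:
b(G) = 1
p(H, E) = -3 (p(H, E) = 0 - 1*3 = 0 - 3 = -3)
-p(b(4), -4*3 + 3)*(-36) = -1*(-3)*(-36) = 3*(-36) = -108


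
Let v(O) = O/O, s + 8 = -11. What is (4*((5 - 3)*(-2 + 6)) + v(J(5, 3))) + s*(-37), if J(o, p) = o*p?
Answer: 736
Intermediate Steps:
s = -19 (s = -8 - 11 = -19)
v(O) = 1
(4*((5 - 3)*(-2 + 6)) + v(J(5, 3))) + s*(-37) = (4*((5 - 3)*(-2 + 6)) + 1) - 19*(-37) = (4*(2*4) + 1) + 703 = (4*8 + 1) + 703 = (32 + 1) + 703 = 33 + 703 = 736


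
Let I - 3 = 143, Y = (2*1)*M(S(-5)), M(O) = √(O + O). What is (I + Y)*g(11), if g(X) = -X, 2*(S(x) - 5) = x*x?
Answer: -1606 - 22*√35 ≈ -1736.2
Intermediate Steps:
S(x) = 5 + x²/2 (S(x) = 5 + (x*x)/2 = 5 + x²/2)
M(O) = √2*√O (M(O) = √(2*O) = √2*√O)
Y = 2*√35 (Y = (2*1)*(√2*√(5 + (½)*(-5)²)) = 2*(√2*√(5 + (½)*25)) = 2*(√2*√(5 + 25/2)) = 2*(√2*√(35/2)) = 2*(√2*(√70/2)) = 2*√35 ≈ 11.832)
I = 146 (I = 3 + 143 = 146)
(I + Y)*g(11) = (146 + 2*√35)*(-1*11) = (146 + 2*√35)*(-11) = -1606 - 22*√35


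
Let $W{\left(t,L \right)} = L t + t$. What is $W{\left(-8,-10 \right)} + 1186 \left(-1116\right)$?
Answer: $-1323504$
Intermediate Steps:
$W{\left(t,L \right)} = t + L t$
$W{\left(-8,-10 \right)} + 1186 \left(-1116\right) = - 8 \left(1 - 10\right) + 1186 \left(-1116\right) = \left(-8\right) \left(-9\right) - 1323576 = 72 - 1323576 = -1323504$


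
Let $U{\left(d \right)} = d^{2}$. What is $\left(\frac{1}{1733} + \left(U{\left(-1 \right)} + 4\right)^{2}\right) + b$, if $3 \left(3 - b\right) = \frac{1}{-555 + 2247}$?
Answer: $\frac{246311167}{8796708} \approx 28.0$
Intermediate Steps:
$b = \frac{15227}{5076}$ ($b = 3 - \frac{1}{3 \left(-555 + 2247\right)} = 3 - \frac{1}{3 \cdot 1692} = 3 - \frac{1}{5076} = \frac{15227}{5076} \approx 2.9998$)
$\left(\frac{1}{1733} + \left(U{\left(-1 \right)} + 4\right)^{2}\right) + b = \left(\frac{1}{1733} + \left(\left(-1\right)^{2} + 4\right)^{2}\right) + \frac{15227}{5076} = \left(\frac{1}{1733} + \left(1 + 4\right)^{2}\right) + \frac{15227}{5076} = \left(\frac{1}{1733} + 5^{2}\right) + \frac{15227}{5076} = \left(\frac{1}{1733} + 25\right) + \frac{15227}{5076} = \frac{43326}{1733} + \frac{15227}{5076} = \frac{246311167}{8796708}$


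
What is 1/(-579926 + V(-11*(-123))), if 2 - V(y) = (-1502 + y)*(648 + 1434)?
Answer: -1/269706 ≈ -3.7077e-6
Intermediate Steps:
V(y) = 3127166 - 2082*y (V(y) = 2 - (-1502 + y)*(648 + 1434) = 2 - (-1502 + y)*2082 = 2 - (-3127164 + 2082*y) = 2 + (3127164 - 2082*y) = 3127166 - 2082*y)
1/(-579926 + V(-11*(-123))) = 1/(-579926 + (3127166 - (-22902)*(-123))) = 1/(-579926 + (3127166 - 2082*1353)) = 1/(-579926 + (3127166 - 2816946)) = 1/(-579926 + 310220) = 1/(-269706) = -1/269706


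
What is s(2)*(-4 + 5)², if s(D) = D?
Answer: 2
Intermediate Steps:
s(2)*(-4 + 5)² = 2*(-4 + 5)² = 2*1² = 2*1 = 2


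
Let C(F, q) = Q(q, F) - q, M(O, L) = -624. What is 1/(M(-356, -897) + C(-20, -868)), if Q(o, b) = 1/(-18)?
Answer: 18/4391 ≈ 0.0040993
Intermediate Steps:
Q(o, b) = -1/18
C(F, q) = -1/18 - q
1/(M(-356, -897) + C(-20, -868)) = 1/(-624 + (-1/18 - 1*(-868))) = 1/(-624 + (-1/18 + 868)) = 1/(-624 + 15623/18) = 1/(4391/18) = 18/4391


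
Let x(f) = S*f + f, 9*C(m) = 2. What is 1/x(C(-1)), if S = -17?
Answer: -9/32 ≈ -0.28125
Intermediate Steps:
C(m) = 2/9 (C(m) = (⅑)*2 = 2/9)
x(f) = -16*f (x(f) = -17*f + f = -16*f)
1/x(C(-1)) = 1/(-16*2/9) = 1/(-32/9) = -9/32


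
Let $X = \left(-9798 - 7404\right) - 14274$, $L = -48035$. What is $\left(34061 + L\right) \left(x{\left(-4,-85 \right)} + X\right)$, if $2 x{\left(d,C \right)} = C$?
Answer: $440439519$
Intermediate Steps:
$x{\left(d,C \right)} = \frac{C}{2}$
$X = -31476$ ($X = -17202 - 14274 = -31476$)
$\left(34061 + L\right) \left(x{\left(-4,-85 \right)} + X\right) = \left(34061 - 48035\right) \left(\frac{1}{2} \left(-85\right) - 31476\right) = - 13974 \left(- \frac{85}{2} - 31476\right) = \left(-13974\right) \left(- \frac{63037}{2}\right) = 440439519$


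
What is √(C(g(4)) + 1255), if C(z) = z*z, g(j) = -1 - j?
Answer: 16*√5 ≈ 35.777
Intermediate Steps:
C(z) = z²
√(C(g(4)) + 1255) = √((-1 - 1*4)² + 1255) = √((-1 - 4)² + 1255) = √((-5)² + 1255) = √(25 + 1255) = √1280 = 16*√5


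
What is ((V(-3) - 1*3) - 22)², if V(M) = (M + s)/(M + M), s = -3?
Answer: 576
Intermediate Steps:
V(M) = (-3 + M)/(2*M) (V(M) = (M - 3)/(M + M) = (-3 + M)/((2*M)) = (-3 + M)*(1/(2*M)) = (-3 + M)/(2*M))
((V(-3) - 1*3) - 22)² = (((½)*(-3 - 3)/(-3) - 1*3) - 22)² = (((½)*(-⅓)*(-6) - 3) - 22)² = ((1 - 3) - 22)² = (-2 - 22)² = (-24)² = 576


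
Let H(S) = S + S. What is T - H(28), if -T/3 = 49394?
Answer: -148238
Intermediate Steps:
H(S) = 2*S
T = -148182 (T = -3*49394 = -148182)
T - H(28) = -148182 - 2*28 = -148182 - 1*56 = -148182 - 56 = -148238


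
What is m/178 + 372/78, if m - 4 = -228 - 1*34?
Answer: 3841/1157 ≈ 3.3198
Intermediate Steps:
m = -258 (m = 4 + (-228 - 1*34) = 4 + (-228 - 34) = 4 - 262 = -258)
m/178 + 372/78 = -258/178 + 372/78 = -258*1/178 + 372*(1/78) = -129/89 + 62/13 = 3841/1157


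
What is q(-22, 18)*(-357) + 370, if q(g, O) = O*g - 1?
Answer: 142099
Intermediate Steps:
q(g, O) = -1 + O*g
q(-22, 18)*(-357) + 370 = (-1 + 18*(-22))*(-357) + 370 = (-1 - 396)*(-357) + 370 = -397*(-357) + 370 = 141729 + 370 = 142099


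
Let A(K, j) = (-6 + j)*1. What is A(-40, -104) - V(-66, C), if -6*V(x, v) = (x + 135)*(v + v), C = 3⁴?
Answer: 1753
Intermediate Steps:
C = 81
A(K, j) = -6 + j
V(x, v) = -v*(135 + x)/3 (V(x, v) = -(x + 135)*(v + v)/6 = -(135 + x)*2*v/6 = -v*(135 + x)/3)
A(-40, -104) - V(-66, C) = (-6 - 104) - (-1)*81*(135 - 66)/3 = -110 - (-1)*81*69/3 = -110 - 1*(-1863) = -110 + 1863 = 1753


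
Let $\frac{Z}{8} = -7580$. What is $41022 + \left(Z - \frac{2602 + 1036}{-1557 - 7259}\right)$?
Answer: $- \frac{86474325}{4408} \approx -19618.0$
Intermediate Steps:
$Z = -60640$ ($Z = 8 \left(-7580\right) = -60640$)
$41022 + \left(Z - \frac{2602 + 1036}{-1557 - 7259}\right) = 41022 - \left(60640 + \frac{2602 + 1036}{-1557 - 7259}\right) = 41022 - \left(60640 + \frac{3638}{-8816}\right) = 41022 - \left(60640 + 3638 \left(- \frac{1}{8816}\right)\right) = 41022 - \frac{267299301}{4408} = - \frac{86474325}{4408}$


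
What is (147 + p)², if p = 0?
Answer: 21609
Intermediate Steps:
(147 + p)² = (147 + 0)² = 147² = 21609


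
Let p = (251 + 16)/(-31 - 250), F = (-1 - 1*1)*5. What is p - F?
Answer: 2543/281 ≈ 9.0498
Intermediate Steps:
F = -10 (F = (-1 - 1)*5 = -2*5 = -10)
p = -267/281 (p = 267/(-281) = 267*(-1/281) = -267/281 ≈ -0.95018)
p - F = -267/281 - 1*(-10) = -267/281 + 10 = 2543/281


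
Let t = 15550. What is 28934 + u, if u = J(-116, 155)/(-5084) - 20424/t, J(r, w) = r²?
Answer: 285887376798/9882025 ≈ 28930.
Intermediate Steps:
u = -39134552/9882025 (u = (-116)²/(-5084) - 20424/15550 = 13456*(-1/5084) - 20424*1/15550 = -3364/1271 - 10212/7775 = -39134552/9882025 ≈ -3.9602)
28934 + u = 28934 - 39134552/9882025 = 285887376798/9882025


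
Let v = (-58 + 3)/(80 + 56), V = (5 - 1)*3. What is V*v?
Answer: -165/34 ≈ -4.8529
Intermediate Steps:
V = 12 (V = 4*3 = 12)
v = -55/136 ≈ -0.40441
V*v = 12*(-55/136) = -165/34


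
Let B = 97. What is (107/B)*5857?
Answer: 626699/97 ≈ 6460.8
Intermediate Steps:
(107/B)*5857 = (107/97)*5857 = 626699/97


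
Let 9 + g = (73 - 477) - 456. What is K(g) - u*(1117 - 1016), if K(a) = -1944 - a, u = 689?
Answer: -70664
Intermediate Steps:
g = -869 (g = -9 + ((73 - 477) - 456) = -9 + (-404 - 456) = -9 - 860 = -869)
K(g) - u*(1117 - 1016) = (-1944 - 1*(-869)) - 689*(1117 - 1016) = (-1944 + 869) - 689*101 = -1075 - 1*69589 = -1075 - 69589 = -70664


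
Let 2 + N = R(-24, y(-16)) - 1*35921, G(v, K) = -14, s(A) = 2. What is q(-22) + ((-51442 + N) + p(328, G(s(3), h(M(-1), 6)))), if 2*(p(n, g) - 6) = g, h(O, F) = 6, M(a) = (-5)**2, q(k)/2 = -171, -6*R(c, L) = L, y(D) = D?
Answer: -263116/3 ≈ -87705.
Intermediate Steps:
R(c, L) = -L/6
q(k) = -342 (q(k) = 2*(-171) = -342)
M(a) = 25
p(n, g) = 6 + g/2
N = -107761/3 (N = -2 + (-1/6*(-16) - 1*35921) = -2 + (8/3 - 35921) = -2 - 107755/3 = -107761/3 ≈ -35920.)
q(-22) + ((-51442 + N) + p(328, G(s(3), h(M(-1), 6)))) = -342 + ((-51442 - 107761/3) + (6 + (1/2)*(-14))) = -342 + (-262087/3 + (6 - 7)) = -342 + (-262087/3 - 1) = -342 - 262090/3 = -263116/3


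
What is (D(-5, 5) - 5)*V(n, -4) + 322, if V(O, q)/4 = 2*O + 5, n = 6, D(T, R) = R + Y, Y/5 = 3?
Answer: 1342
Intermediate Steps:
Y = 15 (Y = 5*3 = 15)
D(T, R) = 15 + R (D(T, R) = R + 15 = 15 + R)
V(O, q) = 20 + 8*O (V(O, q) = 4*(2*O + 5) = 4*(5 + 2*O) = 20 + 8*O)
(D(-5, 5) - 5)*V(n, -4) + 322 = ((15 + 5) - 5)*(20 + 8*6) + 322 = (20 - 5)*(20 + 48) + 322 = 15*68 + 322 = 1020 + 322 = 1342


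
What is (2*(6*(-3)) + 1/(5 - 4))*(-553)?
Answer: 19355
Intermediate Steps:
(2*(6*(-3)) + 1/(5 - 4))*(-553) = (2*(-18) + 1/1)*(-553) = (-36 + 1)*(-553) = -35*(-553) = 19355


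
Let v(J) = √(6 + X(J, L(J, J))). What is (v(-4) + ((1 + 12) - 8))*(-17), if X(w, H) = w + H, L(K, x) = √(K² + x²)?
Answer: -85 - 17*√(2 + 4*√2) ≈ -132.04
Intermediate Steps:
X(w, H) = H + w
v(J) = √(6 + J + √2*√(J²)) (v(J) = √(6 + (√(J² + J²) + J)) = √(6 + (√(2*J²) + J)) = √(6 + (√2*√(J²) + J)) = √(6 + (J + √2*√(J²))) = √(6 + J + √2*√(J²)))
(v(-4) + ((1 + 12) - 8))*(-17) = (√(6 - 4 + √2*√((-4)²)) + ((1 + 12) - 8))*(-17) = (√(6 - 4 + √2*√16) + (13 - 8))*(-17) = (√(6 - 4 + √2*4) + 5)*(-17) = (√(6 - 4 + 4*√2) + 5)*(-17) = (√(2 + 4*√2) + 5)*(-17) = (5 + √(2 + 4*√2))*(-17) = -85 - 17*√(2 + 4*√2)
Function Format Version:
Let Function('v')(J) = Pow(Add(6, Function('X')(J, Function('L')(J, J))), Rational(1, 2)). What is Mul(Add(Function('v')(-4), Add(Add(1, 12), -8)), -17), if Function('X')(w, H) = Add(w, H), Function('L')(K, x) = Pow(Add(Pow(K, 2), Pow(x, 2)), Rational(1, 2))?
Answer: Add(-85, Mul(-17, Pow(Add(2, Mul(4, Pow(2, Rational(1, 2)))), Rational(1, 2)))) ≈ -132.04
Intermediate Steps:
Function('X')(w, H) = Add(H, w)
Function('v')(J) = Pow(Add(6, J, Mul(Pow(2, Rational(1, 2)), Pow(Pow(J, 2), Rational(1, 2)))), Rational(1, 2)) (Function('v')(J) = Pow(Add(6, Add(Pow(Add(Pow(J, 2), Pow(J, 2)), Rational(1, 2)), J)), Rational(1, 2)) = Pow(Add(6, Add(Pow(Mul(2, Pow(J, 2)), Rational(1, 2)), J)), Rational(1, 2)) = Pow(Add(6, Add(Mul(Pow(2, Rational(1, 2)), Pow(Pow(J, 2), Rational(1, 2))), J)), Rational(1, 2)) = Pow(Add(6, Add(J, Mul(Pow(2, Rational(1, 2)), Pow(Pow(J, 2), Rational(1, 2))))), Rational(1, 2)) = Pow(Add(6, J, Mul(Pow(2, Rational(1, 2)), Pow(Pow(J, 2), Rational(1, 2)))), Rational(1, 2)))
Mul(Add(Function('v')(-4), Add(Add(1, 12), -8)), -17) = Mul(Add(Pow(Add(6, -4, Mul(Pow(2, Rational(1, 2)), Pow(Pow(-4, 2), Rational(1, 2)))), Rational(1, 2)), Add(Add(1, 12), -8)), -17) = Mul(Add(Pow(Add(6, -4, Mul(Pow(2, Rational(1, 2)), Pow(16, Rational(1, 2)))), Rational(1, 2)), Add(13, -8)), -17) = Mul(Add(Pow(Add(6, -4, Mul(Pow(2, Rational(1, 2)), 4)), Rational(1, 2)), 5), -17) = Mul(Add(Pow(Add(6, -4, Mul(4, Pow(2, Rational(1, 2)))), Rational(1, 2)), 5), -17) = Mul(Add(Pow(Add(2, Mul(4, Pow(2, Rational(1, 2)))), Rational(1, 2)), 5), -17) = Mul(Add(5, Pow(Add(2, Mul(4, Pow(2, Rational(1, 2)))), Rational(1, 2))), -17) = Add(-85, Mul(-17, Pow(Add(2, Mul(4, Pow(2, Rational(1, 2)))), Rational(1, 2))))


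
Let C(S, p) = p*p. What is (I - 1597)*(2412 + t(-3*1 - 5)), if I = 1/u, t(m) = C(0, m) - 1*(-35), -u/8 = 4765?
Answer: -152863756551/38120 ≈ -4.0101e+6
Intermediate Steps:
u = -38120 (u = -8*4765 = -38120)
C(S, p) = p²
t(m) = 35 + m² (t(m) = m² - 1*(-35) = m² + 35 = 35 + m²)
I = -1/38120 (I = 1/(-38120) = -1/38120 ≈ -2.6233e-5)
(I - 1597)*(2412 + t(-3*1 - 5)) = (-1/38120 - 1597)*(2412 + (35 + (-3*1 - 5)²)) = -60877641*(2412 + (35 + (-3 - 5)²))/38120 = -60877641*(2412 + (35 + (-8)²))/38120 = -60877641*(2412 + (35 + 64))/38120 = -60877641*(2412 + 99)/38120 = -60877641/38120*2511 = -152863756551/38120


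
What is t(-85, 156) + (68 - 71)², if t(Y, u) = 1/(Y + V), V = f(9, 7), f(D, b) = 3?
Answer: 737/82 ≈ 8.9878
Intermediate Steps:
V = 3
t(Y, u) = 1/(3 + Y) (t(Y, u) = 1/(Y + 3) = 1/(3 + Y))
t(-85, 156) + (68 - 71)² = 1/(3 - 85) + (68 - 71)² = 1/(-82) + (-3)² = -1/82 + 9 = 737/82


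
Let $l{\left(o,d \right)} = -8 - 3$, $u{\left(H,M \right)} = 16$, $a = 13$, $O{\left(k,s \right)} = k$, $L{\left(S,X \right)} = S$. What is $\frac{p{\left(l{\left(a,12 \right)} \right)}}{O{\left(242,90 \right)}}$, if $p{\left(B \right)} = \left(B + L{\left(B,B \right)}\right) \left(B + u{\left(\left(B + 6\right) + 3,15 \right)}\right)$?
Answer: $- \frac{5}{11} \approx -0.45455$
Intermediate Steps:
$l{\left(o,d \right)} = -11$
$p{\left(B \right)} = 2 B \left(16 + B\right)$ ($p{\left(B \right)} = \left(B + B\right) \left(B + 16\right) = 2 B \left(16 + B\right)$)
$\frac{p{\left(l{\left(a,12 \right)} \right)}}{O{\left(242,90 \right)}} = \frac{2 \left(-11\right) \left(16 - 11\right)}{242} = 2 \left(-11\right) 5 \cdot \frac{1}{242} = \left(-110\right) \frac{1}{242} = - \frac{5}{11}$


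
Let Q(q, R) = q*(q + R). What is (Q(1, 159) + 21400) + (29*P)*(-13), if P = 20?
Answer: 14020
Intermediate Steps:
Q(q, R) = q*(R + q)
(Q(1, 159) + 21400) + (29*P)*(-13) = (1*(159 + 1) + 21400) + (29*20)*(-13) = (1*160 + 21400) + 580*(-13) = (160 + 21400) - 7540 = 21560 - 7540 = 14020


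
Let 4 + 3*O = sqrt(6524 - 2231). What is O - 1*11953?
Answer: -35863/3 + 3*sqrt(53) ≈ -11933.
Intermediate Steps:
O = -4/3 + 3*sqrt(53) (O = -4/3 + sqrt(6524 - 2231)/3 = -4/3 + sqrt(4293)/3 = -4/3 + (9*sqrt(53))/3 = -4/3 + 3*sqrt(53) ≈ 20.507)
O - 1*11953 = (-4/3 + 3*sqrt(53)) - 1*11953 = (-4/3 + 3*sqrt(53)) - 11953 = -35863/3 + 3*sqrt(53)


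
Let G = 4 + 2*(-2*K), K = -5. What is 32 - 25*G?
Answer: -568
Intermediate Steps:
G = 24 (G = 4 + 2*(-2*(-5)) = 4 + 2*10 = 4 + 20 = 24)
32 - 25*G = 32 - 25*24 = 32 - 600 = -568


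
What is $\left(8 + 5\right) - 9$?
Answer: $4$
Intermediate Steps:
$\left(8 + 5\right) - 9 = 13 - 9 = 4$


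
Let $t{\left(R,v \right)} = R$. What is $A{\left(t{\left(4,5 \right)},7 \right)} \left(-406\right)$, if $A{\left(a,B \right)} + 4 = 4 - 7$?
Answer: $2842$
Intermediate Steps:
$A{\left(a,B \right)} = -7$ ($A{\left(a,B \right)} = -4 + \left(4 - 7\right) = -4 - 3 = -7$)
$A{\left(t{\left(4,5 \right)},7 \right)} \left(-406\right) = \left(-7\right) \left(-406\right) = 2842$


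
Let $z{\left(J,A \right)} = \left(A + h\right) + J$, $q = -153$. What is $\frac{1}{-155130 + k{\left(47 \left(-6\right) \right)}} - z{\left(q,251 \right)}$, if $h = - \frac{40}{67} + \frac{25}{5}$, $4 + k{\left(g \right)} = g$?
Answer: $- \frac{1066309243}{10412872} \approx -102.4$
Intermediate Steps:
$k{\left(g \right)} = -4 + g$
$h = \frac{295}{67}$ ($h = \left(-40\right) \frac{1}{67} + 25 \cdot \frac{1}{5} = - \frac{40}{67} + 5 = \frac{295}{67} \approx 4.403$)
$z{\left(J,A \right)} = \frac{295}{67} + A + J$ ($z{\left(J,A \right)} = \left(A + \frac{295}{67}\right) + J = \left(\frac{295}{67} + A\right) + J = \frac{295}{67} + A + J$)
$\frac{1}{-155130 + k{\left(47 \left(-6\right) \right)}} - z{\left(q,251 \right)} = \frac{1}{-155130 + \left(-4 + 47 \left(-6\right)\right)} - \left(\frac{295}{67} + 251 - 153\right) = \frac{1}{-155130 - 286} - \frac{6861}{67} = \frac{1}{-155416} - \frac{6861}{67} = - \frac{1}{155416} - \frac{6861}{67} = - \frac{1066309243}{10412872}$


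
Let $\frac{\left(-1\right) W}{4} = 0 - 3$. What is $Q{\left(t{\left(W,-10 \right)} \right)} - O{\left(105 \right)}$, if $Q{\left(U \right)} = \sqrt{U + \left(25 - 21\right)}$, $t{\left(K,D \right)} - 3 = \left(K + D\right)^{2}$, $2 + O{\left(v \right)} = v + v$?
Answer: $-208 + \sqrt{11} \approx -204.68$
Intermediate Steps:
$O{\left(v \right)} = -2 + 2 v$ ($O{\left(v \right)} = -2 + \left(v + v\right) = -2 + 2 v$)
$W = 12$ ($W = - 4 \left(0 - 3\right) = \left(-4\right) \left(-3\right) = 12$)
$t{\left(K,D \right)} = 3 + \left(D + K\right)^{2}$ ($t{\left(K,D \right)} = 3 + \left(K + D\right)^{2} = 3 + \left(D + K\right)^{2}$)
$Q{\left(U \right)} = \sqrt{4 + U}$ ($Q{\left(U \right)} = \sqrt{U + \left(25 - 21\right)} = \sqrt{U + 4} = \sqrt{4 + U}$)
$Q{\left(t{\left(W,-10 \right)} \right)} - O{\left(105 \right)} = \sqrt{4 + \left(3 + \left(-10 + 12\right)^{2}\right)} - \left(-2 + 2 \cdot 105\right) = \sqrt{4 + \left(3 + 2^{2}\right)} - \left(-2 + 210\right) = \sqrt{4 + \left(3 + 4\right)} - 208 = \sqrt{4 + 7} - 208 = \sqrt{11} - 208 = -208 + \sqrt{11}$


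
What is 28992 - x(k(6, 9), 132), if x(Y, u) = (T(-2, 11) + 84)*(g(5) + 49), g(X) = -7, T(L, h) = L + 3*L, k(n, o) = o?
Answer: 25800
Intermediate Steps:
T(L, h) = 4*L
x(Y, u) = 3192 (x(Y, u) = (4*(-2) + 84)*(-7 + 49) = (-8 + 84)*42 = 76*42 = 3192)
28992 - x(k(6, 9), 132) = 28992 - 1*3192 = 28992 - 3192 = 25800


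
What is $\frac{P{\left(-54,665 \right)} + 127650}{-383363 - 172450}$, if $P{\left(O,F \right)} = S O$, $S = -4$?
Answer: $- \frac{42622}{185271} \approx -0.23005$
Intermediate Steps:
$P{\left(O,F \right)} = - 4 O$
$\frac{P{\left(-54,665 \right)} + 127650}{-383363 - 172450} = \frac{\left(-4\right) \left(-54\right) + 127650}{-383363 - 172450} = \frac{216 + 127650}{-555813} = 127866 \left(- \frac{1}{555813}\right) = - \frac{42622}{185271}$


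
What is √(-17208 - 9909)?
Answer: 3*I*√3013 ≈ 164.67*I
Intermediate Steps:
√(-17208 - 9909) = √(-27117) = 3*I*√3013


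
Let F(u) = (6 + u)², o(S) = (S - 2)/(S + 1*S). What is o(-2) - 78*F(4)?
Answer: -7799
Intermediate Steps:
o(S) = (-2 + S)/(2*S) (o(S) = (-2 + S)/(S + S) = (-2 + S)/((2*S)) = (-2 + S)*(1/(2*S)) = (-2 + S)/(2*S))
o(-2) - 78*F(4) = (½)*(-2 - 2)/(-2) - 78*(6 + 4)² = (½)*(-½)*(-4) - 78*10² = 1 - 78*100 = 1 - 7800 = -7799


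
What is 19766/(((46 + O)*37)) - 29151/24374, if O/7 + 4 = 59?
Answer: 16905487/388692178 ≈ 0.043493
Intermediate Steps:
O = 385 (O = -28 + 7*59 = -28 + 413 = 385)
19766/(((46 + O)*37)) - 29151/24374 = 19766/(((46 + 385)*37)) - 29151/24374 = 19766/((431*37)) - 29151*1/24374 = 19766/15947 - 29151/24374 = 16905487/388692178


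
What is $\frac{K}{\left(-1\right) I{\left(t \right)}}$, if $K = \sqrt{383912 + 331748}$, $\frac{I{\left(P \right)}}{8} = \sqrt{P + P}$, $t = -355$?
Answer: $\frac{i \sqrt{5081186}}{568} \approx 3.9686 i$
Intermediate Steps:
$I{\left(P \right)} = 8 \sqrt{2} \sqrt{P}$ ($I{\left(P \right)} = 8 \sqrt{P + P} = 8 \sqrt{2 P} = 8 \sqrt{2} \sqrt{P}$)
$K = 2 \sqrt{178915}$ ($K = \sqrt{715660} = 2 \sqrt{178915} \approx 845.97$)
$\frac{K}{\left(-1\right) I{\left(t \right)}} = \frac{2 \sqrt{178915}}{\left(-1\right) 8 \sqrt{2} \sqrt{-355}} = \frac{2 \sqrt{178915}}{\left(-1\right) 8 \sqrt{2} i \sqrt{355}} = \frac{2 \sqrt{178915}}{\left(-1\right) 8 i \sqrt{710}} = \frac{2 \sqrt{178915}}{\left(-8\right) i \sqrt{710}} = 2 \sqrt{178915} \frac{i \sqrt{710}}{5680} = \frac{i \sqrt{5081186}}{568}$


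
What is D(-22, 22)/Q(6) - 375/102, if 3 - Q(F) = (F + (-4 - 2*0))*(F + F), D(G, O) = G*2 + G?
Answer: -127/238 ≈ -0.53361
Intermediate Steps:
D(G, O) = 3*G (D(G, O) = 2*G + G = 3*G)
Q(F) = 3 - 2*F*(-4 + F) (Q(F) = 3 - (F + (-4 - 2*0))*(F + F) = 3 - (F + (-4 + 0))*2*F = 3 - (F - 4)*2*F = 3 - (-4 + F)*2*F = 3 - 2*F*(-4 + F))
D(-22, 22)/Q(6) - 375/102 = (3*(-22))/(3 - 2*6² + 8*6) - 375/102 = -66/(3 - 2*36 + 48) - 375*1/102 = -66/(3 - 72 + 48) - 125/34 = -66/(-21) - 125/34 = -66*(-1/21) - 125/34 = 22/7 - 125/34 = -127/238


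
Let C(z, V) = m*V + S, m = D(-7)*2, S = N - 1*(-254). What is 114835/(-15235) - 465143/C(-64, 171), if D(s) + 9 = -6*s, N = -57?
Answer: -1681020782/34988701 ≈ -48.045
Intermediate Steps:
D(s) = -9 - 6*s
S = 197 (S = -57 - 1*(-254) = -57 + 254 = 197)
m = 66 (m = (-9 - 6*(-7))*2 = (-9 + 42)*2 = 33*2 = 66)
C(z, V) = 197 + 66*V (C(z, V) = 66*V + 197 = 197 + 66*V)
114835/(-15235) - 465143/C(-64, 171) = 114835/(-15235) - 465143/(197 + 66*171) = 114835*(-1/15235) - 465143/(197 + 11286) = -22967/3047 - 465143/11483 = -1681020782/34988701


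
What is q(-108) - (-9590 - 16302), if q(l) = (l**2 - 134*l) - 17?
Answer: 52011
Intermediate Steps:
q(l) = -17 + l**2 - 134*l
q(-108) - (-9590 - 16302) = (-17 + (-108)**2 - 134*(-108)) - (-9590 - 16302) = (-17 + 11664 + 14472) - 1*(-25892) = 26119 + 25892 = 52011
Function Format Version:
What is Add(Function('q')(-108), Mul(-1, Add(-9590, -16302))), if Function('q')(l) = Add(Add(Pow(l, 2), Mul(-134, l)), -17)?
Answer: 52011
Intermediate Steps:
Function('q')(l) = Add(-17, Pow(l, 2), Mul(-134, l))
Add(Function('q')(-108), Mul(-1, Add(-9590, -16302))) = Add(Add(-17, Pow(-108, 2), Mul(-134, -108)), Mul(-1, Add(-9590, -16302))) = Add(Add(-17, 11664, 14472), Mul(-1, -25892)) = Add(26119, 25892) = 52011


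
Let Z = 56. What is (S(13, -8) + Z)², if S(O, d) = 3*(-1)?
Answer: 2809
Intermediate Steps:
S(O, d) = -3
(S(13, -8) + Z)² = (-3 + 56)² = 53² = 2809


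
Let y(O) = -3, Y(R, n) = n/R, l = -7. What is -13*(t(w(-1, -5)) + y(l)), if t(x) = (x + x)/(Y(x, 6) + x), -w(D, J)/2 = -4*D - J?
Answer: 741/55 ≈ 13.473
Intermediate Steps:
w(D, J) = 2*J + 8*D (w(D, J) = -2*(-4*D - J) = -2*(-J - 4*D) = 2*J + 8*D)
t(x) = 2*x/(x + 6/x) (t(x) = (x + x)/(6/x + x) = (2*x)/(x + 6/x) = 2*x/(x + 6/x))
-13*(t(w(-1, -5)) + y(l)) = -13*(2*(2*(-5) + 8*(-1))²/(6 + (2*(-5) + 8*(-1))²) - 3) = -13*(2*(-10 - 8)²/(6 + (-10 - 8)²) - 3) = -13*(2*(-18)²/(6 + (-18)²) - 3) = -13*(2*324/(6 + 324) - 3) = -13*(2*324/330 - 3) = -13*(2*324*(1/330) - 3) = -13*(108/55 - 3) = -13*(-57/55) = 741/55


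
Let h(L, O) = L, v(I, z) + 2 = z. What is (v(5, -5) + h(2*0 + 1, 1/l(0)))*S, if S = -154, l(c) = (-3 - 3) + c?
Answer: 924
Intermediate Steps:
v(I, z) = -2 + z
l(c) = -6 + c
(v(5, -5) + h(2*0 + 1, 1/l(0)))*S = ((-2 - 5) + (2*0 + 1))*(-154) = (-7 + (0 + 1))*(-154) = (-7 + 1)*(-154) = -6*(-154) = 924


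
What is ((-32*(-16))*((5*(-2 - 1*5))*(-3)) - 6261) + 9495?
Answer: 56994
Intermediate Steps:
((-32*(-16))*((5*(-2 - 1*5))*(-3)) - 6261) + 9495 = (512*((5*(-2 - 5))*(-3)) - 6261) + 9495 = (512*((5*(-7))*(-3)) - 6261) + 9495 = (512*(-35*(-3)) - 6261) + 9495 = (512*105 - 6261) + 9495 = (53760 - 6261) + 9495 = 47499 + 9495 = 56994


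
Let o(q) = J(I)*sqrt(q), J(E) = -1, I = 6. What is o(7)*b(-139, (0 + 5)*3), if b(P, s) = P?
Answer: 139*sqrt(7) ≈ 367.76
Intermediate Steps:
o(q) = -sqrt(q)
o(7)*b(-139, (0 + 5)*3) = -sqrt(7)*(-139) = 139*sqrt(7)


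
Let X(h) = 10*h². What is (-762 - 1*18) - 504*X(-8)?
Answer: -323340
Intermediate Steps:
(-762 - 1*18) - 504*X(-8) = (-762 - 1*18) - 5040*(-8)² = (-762 - 18) - 5040*64 = -780 - 504*640 = -780 - 322560 = -323340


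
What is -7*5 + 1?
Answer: -34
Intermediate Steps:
-7*5 + 1 = -35 + 1 = -34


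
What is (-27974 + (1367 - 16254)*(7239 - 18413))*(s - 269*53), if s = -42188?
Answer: -9387896500980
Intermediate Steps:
(-27974 + (1367 - 16254)*(7239 - 18413))*(s - 269*53) = (-27974 + (1367 - 16254)*(7239 - 18413))*(-42188 - 269*53) = (-27974 - 14887*(-11174))*(-42188 - 14257) = (-27974 + 166347338)*(-56445) = 166319364*(-56445) = -9387896500980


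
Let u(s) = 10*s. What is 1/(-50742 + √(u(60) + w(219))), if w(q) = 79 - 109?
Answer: -8457/429124999 - √570/2574749994 ≈ -1.9717e-5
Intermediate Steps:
w(q) = -30
1/(-50742 + √(u(60) + w(219))) = 1/(-50742 + √(10*60 - 30)) = 1/(-50742 + √(600 - 30)) = 1/(-50742 + √570)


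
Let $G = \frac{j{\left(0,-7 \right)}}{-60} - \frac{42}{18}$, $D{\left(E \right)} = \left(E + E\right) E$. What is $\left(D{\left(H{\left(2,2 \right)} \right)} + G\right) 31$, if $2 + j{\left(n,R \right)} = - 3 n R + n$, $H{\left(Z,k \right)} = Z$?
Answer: $\frac{1767}{10} \approx 176.7$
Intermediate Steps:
$D{\left(E \right)} = 2 E^{2}$ ($D{\left(E \right)} = 2 E E = 2 E^{2}$)
$j{\left(n,R \right)} = -2 + n - 3 R n$ ($j{\left(n,R \right)} = -2 + \left(- 3 n R + n\right) = -2 - \left(- n + 3 R n\right) = -2 + n - 3 R n$)
$G = - \frac{23}{10}$ ($G = \frac{-2 + 0 - \left(-21\right) 0}{-60} - \frac{42}{18} = \left(-2 + 0 + 0\right) \left(- \frac{1}{60}\right) - \frac{7}{3} = \left(-2\right) \left(- \frac{1}{60}\right) - \frac{7}{3} = \frac{1}{30} - \frac{7}{3} = - \frac{23}{10} \approx -2.3$)
$\left(D{\left(H{\left(2,2 \right)} \right)} + G\right) 31 = \left(2 \cdot 2^{2} - \frac{23}{10}\right) 31 = \left(2 \cdot 4 - \frac{23}{10}\right) 31 = \left(8 - \frac{23}{10}\right) 31 = \frac{57}{10} \cdot 31 = \frac{1767}{10}$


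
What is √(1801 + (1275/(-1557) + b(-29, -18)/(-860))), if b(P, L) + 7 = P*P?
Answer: √89609449430490/223170 ≈ 42.417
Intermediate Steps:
b(P, L) = -7 + P² (b(P, L) = -7 + P*P = -7 + P²)
√(1801 + (1275/(-1557) + b(-29, -18)/(-860))) = √(1801 + (1275/(-1557) + (-7 + (-29)²)/(-860))) = √(1801 + (1275*(-1/1557) + (-7 + 841)*(-1/860))) = √(1801 + (-425/519 + 834*(-1/860))) = √(1801 + (-425/519 - 417/430)) = √(1801 - 399173/223170) = √(401529997/223170) = √89609449430490/223170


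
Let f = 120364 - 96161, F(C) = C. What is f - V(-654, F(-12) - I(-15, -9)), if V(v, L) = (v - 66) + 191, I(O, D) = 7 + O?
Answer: 24732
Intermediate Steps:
V(v, L) = 125 + v (V(v, L) = (-66 + v) + 191 = 125 + v)
f = 24203
f - V(-654, F(-12) - I(-15, -9)) = 24203 - (125 - 654) = 24203 - 1*(-529) = 24203 + 529 = 24732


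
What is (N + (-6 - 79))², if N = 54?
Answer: 961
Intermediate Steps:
(N + (-6 - 79))² = (54 + (-6 - 79))² = (54 - 85)² = (-31)² = 961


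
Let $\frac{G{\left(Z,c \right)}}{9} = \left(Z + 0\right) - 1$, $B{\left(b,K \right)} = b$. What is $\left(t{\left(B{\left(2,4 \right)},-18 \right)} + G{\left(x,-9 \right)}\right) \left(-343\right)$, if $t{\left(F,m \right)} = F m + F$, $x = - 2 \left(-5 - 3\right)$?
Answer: $-34643$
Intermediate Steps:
$x = 16$ ($x = \left(-2\right) \left(-8\right) = 16$)
$t{\left(F,m \right)} = F + F m$
$G{\left(Z,c \right)} = -9 + 9 Z$ ($G{\left(Z,c \right)} = 9 \left(\left(Z + 0\right) - 1\right) = 9 \left(Z - 1\right) = 9 \left(-1 + Z\right) = -9 + 9 Z$)
$\left(t{\left(B{\left(2,4 \right)},-18 \right)} + G{\left(x,-9 \right)}\right) \left(-343\right) = \left(2 \left(1 - 18\right) + \left(-9 + 9 \cdot 16\right)\right) \left(-343\right) = \left(2 \left(-17\right) + \left(-9 + 144\right)\right) \left(-343\right) = \left(-34 + 135\right) \left(-343\right) = 101 \left(-343\right) = -34643$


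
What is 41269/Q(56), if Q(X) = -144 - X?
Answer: -41269/200 ≈ -206.34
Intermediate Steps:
41269/Q(56) = 41269/(-144 - 1*56) = 41269/(-144 - 56) = 41269/(-200) = 41269*(-1/200) = -41269/200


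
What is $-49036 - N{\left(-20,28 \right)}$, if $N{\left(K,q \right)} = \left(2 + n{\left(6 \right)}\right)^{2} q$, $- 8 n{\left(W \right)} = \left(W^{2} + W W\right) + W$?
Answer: $- \frac{202871}{4} \approx -50718.0$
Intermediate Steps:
$n{\left(W \right)} = - \frac{W^{2}}{4} - \frac{W}{8}$ ($n{\left(W \right)} = - \frac{\left(W^{2} + W W\right) + W}{8} = - \frac{\left(W^{2} + W^{2}\right) + W}{8} = - \frac{2 W^{2} + W}{8} = - \frac{W + 2 W^{2}}{8} = - \frac{W^{2}}{4} - \frac{W}{8}$)
$N{\left(K,q \right)} = \frac{961 q}{16}$ ($N{\left(K,q \right)} = \left(2 - \frac{3 \left(1 + 2 \cdot 6\right)}{4}\right)^{2} q = \left(2 - \frac{3 \left(1 + 12\right)}{4}\right)^{2} q = \left(2 - \frac{3}{4} \cdot 13\right)^{2} q = \left(2 - \frac{39}{4}\right)^{2} q = \left(- \frac{31}{4}\right)^{2} q = \frac{961 q}{16}$)
$-49036 - N{\left(-20,28 \right)} = -49036 - \frac{961}{16} \cdot 28 = -49036 - \frac{6727}{4} = - \frac{202871}{4}$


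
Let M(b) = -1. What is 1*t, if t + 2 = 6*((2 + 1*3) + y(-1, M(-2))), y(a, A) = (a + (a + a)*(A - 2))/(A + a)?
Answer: 13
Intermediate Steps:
y(a, A) = (a + 2*a*(-2 + A))/(A + a) (y(a, A) = (a + (2*a)*(-2 + A))/(A + a) = (a + 2*a*(-2 + A))/(A + a))
t = 13 (t = -2 + 6*((2 + 1*3) - (-3 + 2*(-1))/(-1 - 1)) = -2 + 6*((2 + 3) - 1*(-3 - 2)/(-2)) = -2 + 6*(5 - 1*(-½)*(-5)) = -2 + 6*(5 - 5/2) = -2 + 6*(5/2) = -2 + 15 = 13)
1*t = 1*13 = 13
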